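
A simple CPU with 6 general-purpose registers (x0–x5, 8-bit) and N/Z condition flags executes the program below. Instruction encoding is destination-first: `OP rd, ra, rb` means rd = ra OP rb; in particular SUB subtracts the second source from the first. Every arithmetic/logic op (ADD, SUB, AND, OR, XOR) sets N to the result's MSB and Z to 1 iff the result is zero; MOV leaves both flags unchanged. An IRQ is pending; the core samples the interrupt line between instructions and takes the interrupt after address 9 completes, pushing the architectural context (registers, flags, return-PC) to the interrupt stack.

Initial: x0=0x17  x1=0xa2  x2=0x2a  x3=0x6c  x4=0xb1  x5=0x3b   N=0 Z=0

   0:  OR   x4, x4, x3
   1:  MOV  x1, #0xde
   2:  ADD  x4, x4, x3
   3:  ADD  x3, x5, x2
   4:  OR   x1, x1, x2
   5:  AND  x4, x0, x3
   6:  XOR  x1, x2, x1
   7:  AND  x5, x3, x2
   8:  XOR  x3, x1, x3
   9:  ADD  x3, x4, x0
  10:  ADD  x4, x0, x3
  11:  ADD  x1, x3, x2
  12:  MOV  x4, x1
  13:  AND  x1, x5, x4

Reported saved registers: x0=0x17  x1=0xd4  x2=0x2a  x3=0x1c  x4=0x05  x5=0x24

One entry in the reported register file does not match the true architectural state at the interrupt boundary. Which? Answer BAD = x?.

after  0: x0=0x17 x1=0xa2 x2=0x2a x3=0x6c x4=0xfd x5=0x3b  N=1 Z=0
after  1: x0=0x17 x1=0xde x2=0x2a x3=0x6c x4=0xfd x5=0x3b  N=1 Z=0
after  2: x0=0x17 x1=0xde x2=0x2a x3=0x6c x4=0x69 x5=0x3b  N=0 Z=0
after  3: x0=0x17 x1=0xde x2=0x2a x3=0x65 x4=0x69 x5=0x3b  N=0 Z=0
after  4: x0=0x17 x1=0xfe x2=0x2a x3=0x65 x4=0x69 x5=0x3b  N=1 Z=0
after  5: x0=0x17 x1=0xfe x2=0x2a x3=0x65 x4=0x05 x5=0x3b  N=0 Z=0
after  6: x0=0x17 x1=0xd4 x2=0x2a x3=0x65 x4=0x05 x5=0x3b  N=1 Z=0
after  7: x0=0x17 x1=0xd4 x2=0x2a x3=0x65 x4=0x05 x5=0x20  N=0 Z=0
after  8: x0=0x17 x1=0xd4 x2=0x2a x3=0xb1 x4=0x05 x5=0x20  N=1 Z=0
after  9: x0=0x17 x1=0xd4 x2=0x2a x3=0x1c x4=0x05 x5=0x20  N=0 Z=0
-- IRQ taken; context saved, return-PC = 10 --
mismatch: x5: reported 0x24 vs actual 0x20

BAD = x5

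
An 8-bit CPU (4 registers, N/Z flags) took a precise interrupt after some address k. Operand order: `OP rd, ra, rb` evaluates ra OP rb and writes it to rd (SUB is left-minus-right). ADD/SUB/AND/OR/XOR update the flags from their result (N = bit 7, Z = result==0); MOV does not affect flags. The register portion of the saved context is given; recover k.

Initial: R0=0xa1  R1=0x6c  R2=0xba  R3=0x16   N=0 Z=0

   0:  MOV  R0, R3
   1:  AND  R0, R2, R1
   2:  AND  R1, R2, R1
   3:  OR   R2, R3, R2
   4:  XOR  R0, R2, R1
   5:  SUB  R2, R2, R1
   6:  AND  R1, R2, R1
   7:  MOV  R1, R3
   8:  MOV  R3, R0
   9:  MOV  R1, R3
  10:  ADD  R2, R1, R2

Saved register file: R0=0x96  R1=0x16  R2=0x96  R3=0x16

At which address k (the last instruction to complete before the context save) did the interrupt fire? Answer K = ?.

after  0: R0=0x16 R1=0x6c R2=0xba R3=0x16  N=0 Z=0
after  1: R0=0x28 R1=0x6c R2=0xba R3=0x16  N=0 Z=0
after  2: R0=0x28 R1=0x28 R2=0xba R3=0x16  N=0 Z=0
after  3: R0=0x28 R1=0x28 R2=0xbe R3=0x16  N=1 Z=0
after  4: R0=0x96 R1=0x28 R2=0xbe R3=0x16  N=1 Z=0
after  5: R0=0x96 R1=0x28 R2=0x96 R3=0x16  N=1 Z=0
after  6: R0=0x96 R1=0x00 R2=0x96 R3=0x16  N=0 Z=1
after  7: R0=0x96 R1=0x16 R2=0x96 R3=0x16  N=0 Z=1
-- IRQ taken; context saved, return-PC = 8 --

K = 7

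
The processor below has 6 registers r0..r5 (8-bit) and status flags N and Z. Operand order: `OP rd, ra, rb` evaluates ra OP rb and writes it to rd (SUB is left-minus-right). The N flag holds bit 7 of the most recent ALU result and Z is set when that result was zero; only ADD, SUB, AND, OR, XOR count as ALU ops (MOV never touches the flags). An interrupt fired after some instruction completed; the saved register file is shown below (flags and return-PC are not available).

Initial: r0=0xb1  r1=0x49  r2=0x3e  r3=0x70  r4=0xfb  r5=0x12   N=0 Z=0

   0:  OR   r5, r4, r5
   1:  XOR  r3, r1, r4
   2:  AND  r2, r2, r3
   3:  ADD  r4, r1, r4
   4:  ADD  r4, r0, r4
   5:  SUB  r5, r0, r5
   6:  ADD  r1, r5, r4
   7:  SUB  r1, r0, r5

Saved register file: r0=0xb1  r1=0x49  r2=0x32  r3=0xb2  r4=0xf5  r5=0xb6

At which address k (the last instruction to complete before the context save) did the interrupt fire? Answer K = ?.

after  0: r0=0xb1 r1=0x49 r2=0x3e r3=0x70 r4=0xfb r5=0xfb  N=1 Z=0
after  1: r0=0xb1 r1=0x49 r2=0x3e r3=0xb2 r4=0xfb r5=0xfb  N=1 Z=0
after  2: r0=0xb1 r1=0x49 r2=0x32 r3=0xb2 r4=0xfb r5=0xfb  N=0 Z=0
after  3: r0=0xb1 r1=0x49 r2=0x32 r3=0xb2 r4=0x44 r5=0xfb  N=0 Z=0
after  4: r0=0xb1 r1=0x49 r2=0x32 r3=0xb2 r4=0xf5 r5=0xfb  N=1 Z=0
after  5: r0=0xb1 r1=0x49 r2=0x32 r3=0xb2 r4=0xf5 r5=0xb6  N=1 Z=0
-- IRQ taken; context saved, return-PC = 6 --

K = 5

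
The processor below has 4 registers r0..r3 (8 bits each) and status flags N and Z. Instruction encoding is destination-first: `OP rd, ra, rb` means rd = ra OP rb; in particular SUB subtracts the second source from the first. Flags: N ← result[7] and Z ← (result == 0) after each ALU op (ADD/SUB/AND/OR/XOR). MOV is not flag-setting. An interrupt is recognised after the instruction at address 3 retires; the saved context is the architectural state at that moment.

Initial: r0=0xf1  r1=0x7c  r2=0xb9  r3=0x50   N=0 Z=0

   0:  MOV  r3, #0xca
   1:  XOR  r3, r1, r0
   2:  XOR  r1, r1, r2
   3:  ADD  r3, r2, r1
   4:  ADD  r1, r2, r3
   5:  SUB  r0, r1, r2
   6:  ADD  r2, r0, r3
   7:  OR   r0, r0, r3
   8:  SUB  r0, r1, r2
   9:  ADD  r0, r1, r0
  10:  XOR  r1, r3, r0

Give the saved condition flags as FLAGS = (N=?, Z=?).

after  0: r0=0xf1 r1=0x7c r2=0xb9 r3=0xca  N=0 Z=0
after  1: r0=0xf1 r1=0x7c r2=0xb9 r3=0x8d  N=1 Z=0
after  2: r0=0xf1 r1=0xc5 r2=0xb9 r3=0x8d  N=1 Z=0
after  3: r0=0xf1 r1=0xc5 r2=0xb9 r3=0x7e  N=0 Z=0
-- IRQ taken; context saved, return-PC = 4 --

FLAGS = (N=0, Z=0)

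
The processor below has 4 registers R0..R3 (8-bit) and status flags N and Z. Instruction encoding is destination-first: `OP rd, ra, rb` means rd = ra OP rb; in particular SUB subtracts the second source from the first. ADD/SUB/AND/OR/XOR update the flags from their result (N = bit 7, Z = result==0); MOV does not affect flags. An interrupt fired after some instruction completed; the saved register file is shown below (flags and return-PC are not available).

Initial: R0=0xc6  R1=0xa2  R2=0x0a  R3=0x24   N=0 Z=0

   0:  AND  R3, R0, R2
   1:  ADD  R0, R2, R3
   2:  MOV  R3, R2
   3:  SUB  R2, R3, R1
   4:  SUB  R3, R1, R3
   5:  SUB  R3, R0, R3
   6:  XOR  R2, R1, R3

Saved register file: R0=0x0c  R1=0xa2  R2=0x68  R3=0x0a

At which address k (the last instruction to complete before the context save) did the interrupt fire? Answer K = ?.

K = 3

after  0: R0=0xc6 R1=0xa2 R2=0x0a R3=0x02  N=0 Z=0
after  1: R0=0x0c R1=0xa2 R2=0x0a R3=0x02  N=0 Z=0
after  2: R0=0x0c R1=0xa2 R2=0x0a R3=0x0a  N=0 Z=0
after  3: R0=0x0c R1=0xa2 R2=0x68 R3=0x0a  N=0 Z=0
-- IRQ taken; context saved, return-PC = 4 --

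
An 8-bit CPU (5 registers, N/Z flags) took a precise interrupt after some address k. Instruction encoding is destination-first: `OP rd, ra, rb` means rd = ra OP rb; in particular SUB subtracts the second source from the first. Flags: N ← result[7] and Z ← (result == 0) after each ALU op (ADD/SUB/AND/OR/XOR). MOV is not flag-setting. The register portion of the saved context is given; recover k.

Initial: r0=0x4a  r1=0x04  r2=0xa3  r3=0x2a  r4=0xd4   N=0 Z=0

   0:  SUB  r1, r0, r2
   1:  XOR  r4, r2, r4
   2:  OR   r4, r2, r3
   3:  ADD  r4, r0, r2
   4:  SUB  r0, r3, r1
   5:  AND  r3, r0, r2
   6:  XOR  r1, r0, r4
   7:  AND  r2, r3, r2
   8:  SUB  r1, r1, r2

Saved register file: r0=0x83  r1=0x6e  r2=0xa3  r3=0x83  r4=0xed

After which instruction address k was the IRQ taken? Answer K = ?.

after  0: r0=0x4a r1=0xa7 r2=0xa3 r3=0x2a r4=0xd4  N=1 Z=0
after  1: r0=0x4a r1=0xa7 r2=0xa3 r3=0x2a r4=0x77  N=0 Z=0
after  2: r0=0x4a r1=0xa7 r2=0xa3 r3=0x2a r4=0xab  N=1 Z=0
after  3: r0=0x4a r1=0xa7 r2=0xa3 r3=0x2a r4=0xed  N=1 Z=0
after  4: r0=0x83 r1=0xa7 r2=0xa3 r3=0x2a r4=0xed  N=1 Z=0
after  5: r0=0x83 r1=0xa7 r2=0xa3 r3=0x83 r4=0xed  N=1 Z=0
after  6: r0=0x83 r1=0x6e r2=0xa3 r3=0x83 r4=0xed  N=0 Z=0
-- IRQ taken; context saved, return-PC = 7 --

K = 6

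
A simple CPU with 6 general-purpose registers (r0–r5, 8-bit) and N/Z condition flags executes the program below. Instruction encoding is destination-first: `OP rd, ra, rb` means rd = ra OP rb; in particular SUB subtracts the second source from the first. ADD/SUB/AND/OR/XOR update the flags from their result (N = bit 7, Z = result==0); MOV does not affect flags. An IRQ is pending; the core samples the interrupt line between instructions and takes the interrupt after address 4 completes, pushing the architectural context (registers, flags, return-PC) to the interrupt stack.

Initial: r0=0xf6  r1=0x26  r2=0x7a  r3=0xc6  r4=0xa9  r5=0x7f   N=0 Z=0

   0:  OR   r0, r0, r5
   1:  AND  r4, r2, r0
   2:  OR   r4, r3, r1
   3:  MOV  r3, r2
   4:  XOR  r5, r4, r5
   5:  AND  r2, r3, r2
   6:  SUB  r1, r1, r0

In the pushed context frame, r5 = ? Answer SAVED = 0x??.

SAVED = 0x99

after  0: r0=0xff r1=0x26 r2=0x7a r3=0xc6 r4=0xa9 r5=0x7f  N=1 Z=0
after  1: r0=0xff r1=0x26 r2=0x7a r3=0xc6 r4=0x7a r5=0x7f  N=0 Z=0
after  2: r0=0xff r1=0x26 r2=0x7a r3=0xc6 r4=0xe6 r5=0x7f  N=1 Z=0
after  3: r0=0xff r1=0x26 r2=0x7a r3=0x7a r4=0xe6 r5=0x7f  N=1 Z=0
after  4: r0=0xff r1=0x26 r2=0x7a r3=0x7a r4=0xe6 r5=0x99  N=1 Z=0
-- IRQ taken; context saved, return-PC = 5 --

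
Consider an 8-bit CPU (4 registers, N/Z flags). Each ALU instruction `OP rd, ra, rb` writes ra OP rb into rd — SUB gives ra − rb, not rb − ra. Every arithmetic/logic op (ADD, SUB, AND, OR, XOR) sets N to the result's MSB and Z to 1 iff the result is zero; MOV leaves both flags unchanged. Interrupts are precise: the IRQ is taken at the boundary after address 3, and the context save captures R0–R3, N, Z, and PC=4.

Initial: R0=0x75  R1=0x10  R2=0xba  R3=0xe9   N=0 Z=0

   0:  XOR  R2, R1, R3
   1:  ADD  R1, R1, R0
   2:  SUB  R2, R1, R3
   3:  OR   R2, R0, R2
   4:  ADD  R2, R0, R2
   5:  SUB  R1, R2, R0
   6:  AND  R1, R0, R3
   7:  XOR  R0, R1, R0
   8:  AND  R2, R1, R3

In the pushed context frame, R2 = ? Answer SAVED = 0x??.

SAVED = 0xfd

after  0: R0=0x75 R1=0x10 R2=0xf9 R3=0xe9  N=1 Z=0
after  1: R0=0x75 R1=0x85 R2=0xf9 R3=0xe9  N=1 Z=0
after  2: R0=0x75 R1=0x85 R2=0x9c R3=0xe9  N=1 Z=0
after  3: R0=0x75 R1=0x85 R2=0xfd R3=0xe9  N=1 Z=0
-- IRQ taken; context saved, return-PC = 4 --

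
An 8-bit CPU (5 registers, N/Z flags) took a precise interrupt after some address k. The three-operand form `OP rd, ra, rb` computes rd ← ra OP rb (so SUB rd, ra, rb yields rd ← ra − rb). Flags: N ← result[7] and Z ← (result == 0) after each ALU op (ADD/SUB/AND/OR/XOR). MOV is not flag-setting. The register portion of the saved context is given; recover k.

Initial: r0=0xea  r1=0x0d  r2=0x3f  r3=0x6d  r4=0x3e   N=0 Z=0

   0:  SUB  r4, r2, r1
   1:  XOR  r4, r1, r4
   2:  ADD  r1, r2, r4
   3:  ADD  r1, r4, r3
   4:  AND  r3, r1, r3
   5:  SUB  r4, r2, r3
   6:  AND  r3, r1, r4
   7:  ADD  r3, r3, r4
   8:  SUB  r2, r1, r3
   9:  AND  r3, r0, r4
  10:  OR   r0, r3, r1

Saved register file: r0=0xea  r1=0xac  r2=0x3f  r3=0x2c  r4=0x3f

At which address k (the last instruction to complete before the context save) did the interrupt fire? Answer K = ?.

after  0: r0=0xea r1=0x0d r2=0x3f r3=0x6d r4=0x32  N=0 Z=0
after  1: r0=0xea r1=0x0d r2=0x3f r3=0x6d r4=0x3f  N=0 Z=0
after  2: r0=0xea r1=0x7e r2=0x3f r3=0x6d r4=0x3f  N=0 Z=0
after  3: r0=0xea r1=0xac r2=0x3f r3=0x6d r4=0x3f  N=1 Z=0
after  4: r0=0xea r1=0xac r2=0x3f r3=0x2c r4=0x3f  N=0 Z=0
-- IRQ taken; context saved, return-PC = 5 --

K = 4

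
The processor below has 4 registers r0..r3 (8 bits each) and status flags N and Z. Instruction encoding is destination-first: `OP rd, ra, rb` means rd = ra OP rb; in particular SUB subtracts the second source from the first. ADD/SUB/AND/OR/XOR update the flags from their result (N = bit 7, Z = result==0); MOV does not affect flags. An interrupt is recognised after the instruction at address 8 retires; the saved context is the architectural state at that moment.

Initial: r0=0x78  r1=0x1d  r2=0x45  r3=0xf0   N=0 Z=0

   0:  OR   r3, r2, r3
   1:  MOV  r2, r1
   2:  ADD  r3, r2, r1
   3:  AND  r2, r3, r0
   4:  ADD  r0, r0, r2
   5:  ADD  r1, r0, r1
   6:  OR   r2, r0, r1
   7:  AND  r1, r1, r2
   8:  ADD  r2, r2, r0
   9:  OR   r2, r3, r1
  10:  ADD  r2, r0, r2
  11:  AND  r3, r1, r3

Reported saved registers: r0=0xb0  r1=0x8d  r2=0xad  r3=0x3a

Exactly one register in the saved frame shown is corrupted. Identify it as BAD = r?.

BAD = r1

after  0: r0=0x78 r1=0x1d r2=0x45 r3=0xf5  N=1 Z=0
after  1: r0=0x78 r1=0x1d r2=0x1d r3=0xf5  N=1 Z=0
after  2: r0=0x78 r1=0x1d r2=0x1d r3=0x3a  N=0 Z=0
after  3: r0=0x78 r1=0x1d r2=0x38 r3=0x3a  N=0 Z=0
after  4: r0=0xb0 r1=0x1d r2=0x38 r3=0x3a  N=1 Z=0
after  5: r0=0xb0 r1=0xcd r2=0x38 r3=0x3a  N=1 Z=0
after  6: r0=0xb0 r1=0xcd r2=0xfd r3=0x3a  N=1 Z=0
after  7: r0=0xb0 r1=0xcd r2=0xfd r3=0x3a  N=1 Z=0
after  8: r0=0xb0 r1=0xcd r2=0xad r3=0x3a  N=1 Z=0
-- IRQ taken; context saved, return-PC = 9 --
mismatch: r1: reported 0x8d vs actual 0xcd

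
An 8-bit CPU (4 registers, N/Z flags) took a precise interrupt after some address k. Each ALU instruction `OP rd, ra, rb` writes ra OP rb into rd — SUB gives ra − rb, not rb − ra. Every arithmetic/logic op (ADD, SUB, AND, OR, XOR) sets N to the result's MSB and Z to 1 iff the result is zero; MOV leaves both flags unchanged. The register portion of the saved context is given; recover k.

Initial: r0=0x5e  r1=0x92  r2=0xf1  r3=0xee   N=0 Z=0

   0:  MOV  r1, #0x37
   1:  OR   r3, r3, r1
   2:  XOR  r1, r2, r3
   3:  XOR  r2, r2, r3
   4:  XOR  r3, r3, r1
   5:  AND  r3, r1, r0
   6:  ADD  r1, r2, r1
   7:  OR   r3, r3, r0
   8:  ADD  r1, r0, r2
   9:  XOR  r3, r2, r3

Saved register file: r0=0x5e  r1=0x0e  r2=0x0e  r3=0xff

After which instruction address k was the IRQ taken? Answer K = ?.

K = 3

after  0: r0=0x5e r1=0x37 r2=0xf1 r3=0xee  N=0 Z=0
after  1: r0=0x5e r1=0x37 r2=0xf1 r3=0xff  N=1 Z=0
after  2: r0=0x5e r1=0x0e r2=0xf1 r3=0xff  N=0 Z=0
after  3: r0=0x5e r1=0x0e r2=0x0e r3=0xff  N=0 Z=0
-- IRQ taken; context saved, return-PC = 4 --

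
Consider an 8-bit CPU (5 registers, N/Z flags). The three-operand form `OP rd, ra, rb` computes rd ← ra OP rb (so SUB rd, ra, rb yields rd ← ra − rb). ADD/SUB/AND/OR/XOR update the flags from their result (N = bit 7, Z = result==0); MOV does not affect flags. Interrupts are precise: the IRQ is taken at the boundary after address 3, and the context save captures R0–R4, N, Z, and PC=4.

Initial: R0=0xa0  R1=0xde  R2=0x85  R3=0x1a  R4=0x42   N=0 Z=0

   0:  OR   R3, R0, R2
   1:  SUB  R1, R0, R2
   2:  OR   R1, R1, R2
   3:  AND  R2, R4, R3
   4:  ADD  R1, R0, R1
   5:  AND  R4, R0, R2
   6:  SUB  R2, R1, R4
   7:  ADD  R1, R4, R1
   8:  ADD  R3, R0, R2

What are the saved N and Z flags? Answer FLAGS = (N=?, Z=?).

after  0: R0=0xa0 R1=0xde R2=0x85 R3=0xa5 R4=0x42  N=1 Z=0
after  1: R0=0xa0 R1=0x1b R2=0x85 R3=0xa5 R4=0x42  N=0 Z=0
after  2: R0=0xa0 R1=0x9f R2=0x85 R3=0xa5 R4=0x42  N=1 Z=0
after  3: R0=0xa0 R1=0x9f R2=0x00 R3=0xa5 R4=0x42  N=0 Z=1
-- IRQ taken; context saved, return-PC = 4 --

FLAGS = (N=0, Z=1)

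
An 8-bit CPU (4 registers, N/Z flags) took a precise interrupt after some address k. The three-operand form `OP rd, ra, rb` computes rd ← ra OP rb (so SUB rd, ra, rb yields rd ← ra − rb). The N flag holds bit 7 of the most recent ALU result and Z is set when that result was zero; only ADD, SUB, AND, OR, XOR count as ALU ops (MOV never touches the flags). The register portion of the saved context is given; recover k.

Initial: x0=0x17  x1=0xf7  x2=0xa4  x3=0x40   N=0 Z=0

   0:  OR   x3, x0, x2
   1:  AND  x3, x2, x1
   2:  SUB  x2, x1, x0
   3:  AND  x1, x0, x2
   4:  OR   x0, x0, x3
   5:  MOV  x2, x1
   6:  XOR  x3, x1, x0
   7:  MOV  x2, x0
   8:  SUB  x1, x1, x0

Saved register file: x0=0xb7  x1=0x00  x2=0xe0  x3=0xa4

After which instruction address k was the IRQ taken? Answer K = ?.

after  0: x0=0x17 x1=0xf7 x2=0xa4 x3=0xb7  N=1 Z=0
after  1: x0=0x17 x1=0xf7 x2=0xa4 x3=0xa4  N=1 Z=0
after  2: x0=0x17 x1=0xf7 x2=0xe0 x3=0xa4  N=1 Z=0
after  3: x0=0x17 x1=0x00 x2=0xe0 x3=0xa4  N=0 Z=1
after  4: x0=0xb7 x1=0x00 x2=0xe0 x3=0xa4  N=1 Z=0
-- IRQ taken; context saved, return-PC = 5 --

K = 4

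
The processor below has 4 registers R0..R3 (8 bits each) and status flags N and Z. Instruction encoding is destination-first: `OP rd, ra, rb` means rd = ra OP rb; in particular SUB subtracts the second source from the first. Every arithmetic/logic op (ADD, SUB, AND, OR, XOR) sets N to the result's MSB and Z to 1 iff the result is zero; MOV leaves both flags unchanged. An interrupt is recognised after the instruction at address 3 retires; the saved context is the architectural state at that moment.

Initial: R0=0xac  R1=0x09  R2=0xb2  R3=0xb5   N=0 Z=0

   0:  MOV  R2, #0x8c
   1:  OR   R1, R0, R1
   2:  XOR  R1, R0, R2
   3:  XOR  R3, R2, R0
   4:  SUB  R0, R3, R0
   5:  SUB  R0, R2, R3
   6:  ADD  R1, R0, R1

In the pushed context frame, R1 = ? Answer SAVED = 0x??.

SAVED = 0x20

after  0: R0=0xac R1=0x09 R2=0x8c R3=0xb5  N=0 Z=0
after  1: R0=0xac R1=0xad R2=0x8c R3=0xb5  N=1 Z=0
after  2: R0=0xac R1=0x20 R2=0x8c R3=0xb5  N=0 Z=0
after  3: R0=0xac R1=0x20 R2=0x8c R3=0x20  N=0 Z=0
-- IRQ taken; context saved, return-PC = 4 --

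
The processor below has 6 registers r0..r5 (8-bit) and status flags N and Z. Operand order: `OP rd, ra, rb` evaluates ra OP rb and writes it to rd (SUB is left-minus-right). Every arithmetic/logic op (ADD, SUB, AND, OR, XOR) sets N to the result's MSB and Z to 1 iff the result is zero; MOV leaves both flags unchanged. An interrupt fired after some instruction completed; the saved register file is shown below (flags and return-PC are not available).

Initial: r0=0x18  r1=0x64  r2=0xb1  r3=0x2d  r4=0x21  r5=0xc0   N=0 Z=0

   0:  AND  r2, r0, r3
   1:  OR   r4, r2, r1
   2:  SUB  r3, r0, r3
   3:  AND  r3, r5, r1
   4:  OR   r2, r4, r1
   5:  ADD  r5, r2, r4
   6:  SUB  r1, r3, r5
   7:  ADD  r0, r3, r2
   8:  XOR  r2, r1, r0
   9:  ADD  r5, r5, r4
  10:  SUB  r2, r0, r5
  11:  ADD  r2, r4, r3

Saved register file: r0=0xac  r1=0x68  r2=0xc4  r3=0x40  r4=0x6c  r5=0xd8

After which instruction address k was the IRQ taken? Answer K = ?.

K = 8

after  0: r0=0x18 r1=0x64 r2=0x08 r3=0x2d r4=0x21 r5=0xc0  N=0 Z=0
after  1: r0=0x18 r1=0x64 r2=0x08 r3=0x2d r4=0x6c r5=0xc0  N=0 Z=0
after  2: r0=0x18 r1=0x64 r2=0x08 r3=0xeb r4=0x6c r5=0xc0  N=1 Z=0
after  3: r0=0x18 r1=0x64 r2=0x08 r3=0x40 r4=0x6c r5=0xc0  N=0 Z=0
after  4: r0=0x18 r1=0x64 r2=0x6c r3=0x40 r4=0x6c r5=0xc0  N=0 Z=0
after  5: r0=0x18 r1=0x64 r2=0x6c r3=0x40 r4=0x6c r5=0xd8  N=1 Z=0
after  6: r0=0x18 r1=0x68 r2=0x6c r3=0x40 r4=0x6c r5=0xd8  N=0 Z=0
after  7: r0=0xac r1=0x68 r2=0x6c r3=0x40 r4=0x6c r5=0xd8  N=1 Z=0
after  8: r0=0xac r1=0x68 r2=0xc4 r3=0x40 r4=0x6c r5=0xd8  N=1 Z=0
-- IRQ taken; context saved, return-PC = 9 --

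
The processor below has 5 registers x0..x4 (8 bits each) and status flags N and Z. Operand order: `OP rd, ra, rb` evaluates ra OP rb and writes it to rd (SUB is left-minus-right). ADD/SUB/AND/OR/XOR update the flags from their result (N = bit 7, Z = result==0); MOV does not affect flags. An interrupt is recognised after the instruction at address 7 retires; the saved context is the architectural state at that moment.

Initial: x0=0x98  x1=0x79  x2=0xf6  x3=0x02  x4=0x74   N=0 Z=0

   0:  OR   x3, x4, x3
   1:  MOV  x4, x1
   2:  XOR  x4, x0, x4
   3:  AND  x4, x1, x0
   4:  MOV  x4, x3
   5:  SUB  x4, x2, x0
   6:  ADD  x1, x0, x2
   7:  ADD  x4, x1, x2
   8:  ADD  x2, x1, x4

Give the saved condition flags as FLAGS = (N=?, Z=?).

FLAGS = (N=1, Z=0)

after  0: x0=0x98 x1=0x79 x2=0xf6 x3=0x76 x4=0x74  N=0 Z=0
after  1: x0=0x98 x1=0x79 x2=0xf6 x3=0x76 x4=0x79  N=0 Z=0
after  2: x0=0x98 x1=0x79 x2=0xf6 x3=0x76 x4=0xe1  N=1 Z=0
after  3: x0=0x98 x1=0x79 x2=0xf6 x3=0x76 x4=0x18  N=0 Z=0
after  4: x0=0x98 x1=0x79 x2=0xf6 x3=0x76 x4=0x76  N=0 Z=0
after  5: x0=0x98 x1=0x79 x2=0xf6 x3=0x76 x4=0x5e  N=0 Z=0
after  6: x0=0x98 x1=0x8e x2=0xf6 x3=0x76 x4=0x5e  N=1 Z=0
after  7: x0=0x98 x1=0x8e x2=0xf6 x3=0x76 x4=0x84  N=1 Z=0
-- IRQ taken; context saved, return-PC = 8 --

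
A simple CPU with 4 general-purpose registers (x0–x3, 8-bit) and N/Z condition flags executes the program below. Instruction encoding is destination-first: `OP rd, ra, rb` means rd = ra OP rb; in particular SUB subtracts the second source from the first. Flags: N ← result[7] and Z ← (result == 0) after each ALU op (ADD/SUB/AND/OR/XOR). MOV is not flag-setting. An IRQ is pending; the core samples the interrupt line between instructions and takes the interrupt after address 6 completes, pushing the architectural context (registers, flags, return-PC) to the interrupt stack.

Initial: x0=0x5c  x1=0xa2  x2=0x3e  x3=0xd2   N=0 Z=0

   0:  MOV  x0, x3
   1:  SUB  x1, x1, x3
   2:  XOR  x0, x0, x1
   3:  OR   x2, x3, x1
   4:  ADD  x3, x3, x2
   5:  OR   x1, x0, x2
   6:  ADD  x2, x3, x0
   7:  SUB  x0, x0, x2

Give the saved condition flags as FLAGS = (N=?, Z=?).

FLAGS = (N=1, Z=0)

after  0: x0=0xd2 x1=0xa2 x2=0x3e x3=0xd2  N=0 Z=0
after  1: x0=0xd2 x1=0xd0 x2=0x3e x3=0xd2  N=1 Z=0
after  2: x0=0x02 x1=0xd0 x2=0x3e x3=0xd2  N=0 Z=0
after  3: x0=0x02 x1=0xd0 x2=0xd2 x3=0xd2  N=1 Z=0
after  4: x0=0x02 x1=0xd0 x2=0xd2 x3=0xa4  N=1 Z=0
after  5: x0=0x02 x1=0xd2 x2=0xd2 x3=0xa4  N=1 Z=0
after  6: x0=0x02 x1=0xd2 x2=0xa6 x3=0xa4  N=1 Z=0
-- IRQ taken; context saved, return-PC = 7 --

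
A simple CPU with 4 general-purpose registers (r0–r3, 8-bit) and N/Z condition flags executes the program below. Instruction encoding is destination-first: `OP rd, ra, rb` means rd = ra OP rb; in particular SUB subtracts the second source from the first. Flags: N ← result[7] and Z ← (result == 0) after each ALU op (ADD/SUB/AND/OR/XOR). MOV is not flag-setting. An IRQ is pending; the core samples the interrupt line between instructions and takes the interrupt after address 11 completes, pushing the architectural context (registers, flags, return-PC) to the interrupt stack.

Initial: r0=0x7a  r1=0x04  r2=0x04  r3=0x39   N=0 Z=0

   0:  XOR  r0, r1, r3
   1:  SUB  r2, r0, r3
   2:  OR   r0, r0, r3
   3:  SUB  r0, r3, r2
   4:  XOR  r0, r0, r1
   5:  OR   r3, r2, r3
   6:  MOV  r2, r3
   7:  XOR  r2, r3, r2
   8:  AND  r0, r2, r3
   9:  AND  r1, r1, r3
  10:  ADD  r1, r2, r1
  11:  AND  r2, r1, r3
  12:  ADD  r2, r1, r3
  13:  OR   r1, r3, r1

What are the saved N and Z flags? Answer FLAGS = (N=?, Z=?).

after  0: r0=0x3d r1=0x04 r2=0x04 r3=0x39  N=0 Z=0
after  1: r0=0x3d r1=0x04 r2=0x04 r3=0x39  N=0 Z=0
after  2: r0=0x3d r1=0x04 r2=0x04 r3=0x39  N=0 Z=0
after  3: r0=0x35 r1=0x04 r2=0x04 r3=0x39  N=0 Z=0
after  4: r0=0x31 r1=0x04 r2=0x04 r3=0x39  N=0 Z=0
after  5: r0=0x31 r1=0x04 r2=0x04 r3=0x3d  N=0 Z=0
after  6: r0=0x31 r1=0x04 r2=0x3d r3=0x3d  N=0 Z=0
after  7: r0=0x31 r1=0x04 r2=0x00 r3=0x3d  N=0 Z=1
after  8: r0=0x00 r1=0x04 r2=0x00 r3=0x3d  N=0 Z=1
after  9: r0=0x00 r1=0x04 r2=0x00 r3=0x3d  N=0 Z=0
after 10: r0=0x00 r1=0x04 r2=0x00 r3=0x3d  N=0 Z=0
after 11: r0=0x00 r1=0x04 r2=0x04 r3=0x3d  N=0 Z=0
-- IRQ taken; context saved, return-PC = 12 --

FLAGS = (N=0, Z=0)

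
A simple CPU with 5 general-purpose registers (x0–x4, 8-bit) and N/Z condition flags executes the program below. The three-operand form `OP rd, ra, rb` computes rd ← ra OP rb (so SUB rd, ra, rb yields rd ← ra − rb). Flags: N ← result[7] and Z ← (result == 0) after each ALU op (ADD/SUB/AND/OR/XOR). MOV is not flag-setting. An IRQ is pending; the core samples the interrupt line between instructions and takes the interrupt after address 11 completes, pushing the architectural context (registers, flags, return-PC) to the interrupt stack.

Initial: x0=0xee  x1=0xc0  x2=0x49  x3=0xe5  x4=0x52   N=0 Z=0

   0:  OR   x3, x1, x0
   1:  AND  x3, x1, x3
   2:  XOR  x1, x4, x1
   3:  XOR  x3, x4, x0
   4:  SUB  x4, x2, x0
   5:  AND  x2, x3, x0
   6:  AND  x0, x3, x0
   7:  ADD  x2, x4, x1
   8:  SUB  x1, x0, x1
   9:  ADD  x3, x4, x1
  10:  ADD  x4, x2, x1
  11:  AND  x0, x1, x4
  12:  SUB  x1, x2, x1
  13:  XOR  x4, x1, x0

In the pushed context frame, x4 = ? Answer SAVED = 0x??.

SAVED = 0x07

after  0: x0=0xee x1=0xc0 x2=0x49 x3=0xee x4=0x52  N=1 Z=0
after  1: x0=0xee x1=0xc0 x2=0x49 x3=0xc0 x4=0x52  N=1 Z=0
after  2: x0=0xee x1=0x92 x2=0x49 x3=0xc0 x4=0x52  N=1 Z=0
after  3: x0=0xee x1=0x92 x2=0x49 x3=0xbc x4=0x52  N=1 Z=0
after  4: x0=0xee x1=0x92 x2=0x49 x3=0xbc x4=0x5b  N=0 Z=0
after  5: x0=0xee x1=0x92 x2=0xac x3=0xbc x4=0x5b  N=1 Z=0
after  6: x0=0xac x1=0x92 x2=0xac x3=0xbc x4=0x5b  N=1 Z=0
after  7: x0=0xac x1=0x92 x2=0xed x3=0xbc x4=0x5b  N=1 Z=0
after  8: x0=0xac x1=0x1a x2=0xed x3=0xbc x4=0x5b  N=0 Z=0
after  9: x0=0xac x1=0x1a x2=0xed x3=0x75 x4=0x5b  N=0 Z=0
after 10: x0=0xac x1=0x1a x2=0xed x3=0x75 x4=0x07  N=0 Z=0
after 11: x0=0x02 x1=0x1a x2=0xed x3=0x75 x4=0x07  N=0 Z=0
-- IRQ taken; context saved, return-PC = 12 --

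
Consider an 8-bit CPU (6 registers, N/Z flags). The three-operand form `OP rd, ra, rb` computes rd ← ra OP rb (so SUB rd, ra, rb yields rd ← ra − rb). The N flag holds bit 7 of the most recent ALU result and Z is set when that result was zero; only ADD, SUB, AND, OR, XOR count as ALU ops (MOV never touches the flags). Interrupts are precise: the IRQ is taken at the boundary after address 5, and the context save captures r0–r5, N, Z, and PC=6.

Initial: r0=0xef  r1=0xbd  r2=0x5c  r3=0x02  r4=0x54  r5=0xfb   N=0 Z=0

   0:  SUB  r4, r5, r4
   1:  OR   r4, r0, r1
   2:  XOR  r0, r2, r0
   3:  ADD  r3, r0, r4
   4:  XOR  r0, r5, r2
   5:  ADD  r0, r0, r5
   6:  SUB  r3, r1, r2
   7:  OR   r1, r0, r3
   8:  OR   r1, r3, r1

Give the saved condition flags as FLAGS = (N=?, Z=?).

after  0: r0=0xef r1=0xbd r2=0x5c r3=0x02 r4=0xa7 r5=0xfb  N=1 Z=0
after  1: r0=0xef r1=0xbd r2=0x5c r3=0x02 r4=0xff r5=0xfb  N=1 Z=0
after  2: r0=0xb3 r1=0xbd r2=0x5c r3=0x02 r4=0xff r5=0xfb  N=1 Z=0
after  3: r0=0xb3 r1=0xbd r2=0x5c r3=0xb2 r4=0xff r5=0xfb  N=1 Z=0
after  4: r0=0xa7 r1=0xbd r2=0x5c r3=0xb2 r4=0xff r5=0xfb  N=1 Z=0
after  5: r0=0xa2 r1=0xbd r2=0x5c r3=0xb2 r4=0xff r5=0xfb  N=1 Z=0
-- IRQ taken; context saved, return-PC = 6 --

FLAGS = (N=1, Z=0)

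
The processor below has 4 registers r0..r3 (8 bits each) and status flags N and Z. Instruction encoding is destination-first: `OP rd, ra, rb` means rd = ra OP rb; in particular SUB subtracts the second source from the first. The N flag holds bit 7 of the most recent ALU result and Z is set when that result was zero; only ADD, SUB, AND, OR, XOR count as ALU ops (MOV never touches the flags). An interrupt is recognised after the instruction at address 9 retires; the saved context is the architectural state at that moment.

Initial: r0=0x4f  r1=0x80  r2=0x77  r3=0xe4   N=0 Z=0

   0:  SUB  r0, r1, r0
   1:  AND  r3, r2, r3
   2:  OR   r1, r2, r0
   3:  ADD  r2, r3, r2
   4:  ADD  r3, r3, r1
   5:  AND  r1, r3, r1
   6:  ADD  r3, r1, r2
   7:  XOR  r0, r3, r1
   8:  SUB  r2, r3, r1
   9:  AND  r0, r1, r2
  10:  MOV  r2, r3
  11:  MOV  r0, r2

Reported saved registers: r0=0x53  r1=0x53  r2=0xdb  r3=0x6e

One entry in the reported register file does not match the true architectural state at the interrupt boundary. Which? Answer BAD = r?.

BAD = r3

after  0: r0=0x31 r1=0x80 r2=0x77 r3=0xe4  N=0 Z=0
after  1: r0=0x31 r1=0x80 r2=0x77 r3=0x64  N=0 Z=0
after  2: r0=0x31 r1=0x77 r2=0x77 r3=0x64  N=0 Z=0
after  3: r0=0x31 r1=0x77 r2=0xdb r3=0x64  N=1 Z=0
after  4: r0=0x31 r1=0x77 r2=0xdb r3=0xdb  N=1 Z=0
after  5: r0=0x31 r1=0x53 r2=0xdb r3=0xdb  N=0 Z=0
after  6: r0=0x31 r1=0x53 r2=0xdb r3=0x2e  N=0 Z=0
after  7: r0=0x7d r1=0x53 r2=0xdb r3=0x2e  N=0 Z=0
after  8: r0=0x7d r1=0x53 r2=0xdb r3=0x2e  N=1 Z=0
after  9: r0=0x53 r1=0x53 r2=0xdb r3=0x2e  N=0 Z=0
-- IRQ taken; context saved, return-PC = 10 --
mismatch: r3: reported 0x6e vs actual 0x2e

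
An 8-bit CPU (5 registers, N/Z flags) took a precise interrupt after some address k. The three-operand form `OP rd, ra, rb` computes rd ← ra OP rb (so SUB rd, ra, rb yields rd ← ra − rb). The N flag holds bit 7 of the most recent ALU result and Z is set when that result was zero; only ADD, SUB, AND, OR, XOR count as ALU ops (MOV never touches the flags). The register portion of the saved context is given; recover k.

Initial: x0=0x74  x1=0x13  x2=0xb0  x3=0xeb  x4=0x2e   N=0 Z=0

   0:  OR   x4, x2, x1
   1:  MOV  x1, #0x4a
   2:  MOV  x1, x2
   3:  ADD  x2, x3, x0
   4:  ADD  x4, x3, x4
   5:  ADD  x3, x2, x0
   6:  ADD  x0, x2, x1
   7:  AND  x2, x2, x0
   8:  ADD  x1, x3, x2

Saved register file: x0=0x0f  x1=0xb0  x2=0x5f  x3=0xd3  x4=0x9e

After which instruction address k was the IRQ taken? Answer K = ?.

K = 6

after  0: x0=0x74 x1=0x13 x2=0xb0 x3=0xeb x4=0xb3  N=1 Z=0
after  1: x0=0x74 x1=0x4a x2=0xb0 x3=0xeb x4=0xb3  N=1 Z=0
after  2: x0=0x74 x1=0xb0 x2=0xb0 x3=0xeb x4=0xb3  N=1 Z=0
after  3: x0=0x74 x1=0xb0 x2=0x5f x3=0xeb x4=0xb3  N=0 Z=0
after  4: x0=0x74 x1=0xb0 x2=0x5f x3=0xeb x4=0x9e  N=1 Z=0
after  5: x0=0x74 x1=0xb0 x2=0x5f x3=0xd3 x4=0x9e  N=1 Z=0
after  6: x0=0x0f x1=0xb0 x2=0x5f x3=0xd3 x4=0x9e  N=0 Z=0
-- IRQ taken; context saved, return-PC = 7 --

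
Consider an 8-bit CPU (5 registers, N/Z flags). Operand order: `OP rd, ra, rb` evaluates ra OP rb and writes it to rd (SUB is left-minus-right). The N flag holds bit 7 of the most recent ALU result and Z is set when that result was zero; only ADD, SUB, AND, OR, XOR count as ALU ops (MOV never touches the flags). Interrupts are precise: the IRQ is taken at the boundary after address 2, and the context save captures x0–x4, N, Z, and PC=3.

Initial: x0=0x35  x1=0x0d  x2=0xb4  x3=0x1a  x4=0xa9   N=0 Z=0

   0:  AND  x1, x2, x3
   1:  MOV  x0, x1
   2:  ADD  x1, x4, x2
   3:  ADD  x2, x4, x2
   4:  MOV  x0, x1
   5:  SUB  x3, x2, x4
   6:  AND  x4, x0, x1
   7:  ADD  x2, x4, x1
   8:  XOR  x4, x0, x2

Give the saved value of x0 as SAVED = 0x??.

after  0: x0=0x35 x1=0x10 x2=0xb4 x3=0x1a x4=0xa9  N=0 Z=0
after  1: x0=0x10 x1=0x10 x2=0xb4 x3=0x1a x4=0xa9  N=0 Z=0
after  2: x0=0x10 x1=0x5d x2=0xb4 x3=0x1a x4=0xa9  N=0 Z=0
-- IRQ taken; context saved, return-PC = 3 --

SAVED = 0x10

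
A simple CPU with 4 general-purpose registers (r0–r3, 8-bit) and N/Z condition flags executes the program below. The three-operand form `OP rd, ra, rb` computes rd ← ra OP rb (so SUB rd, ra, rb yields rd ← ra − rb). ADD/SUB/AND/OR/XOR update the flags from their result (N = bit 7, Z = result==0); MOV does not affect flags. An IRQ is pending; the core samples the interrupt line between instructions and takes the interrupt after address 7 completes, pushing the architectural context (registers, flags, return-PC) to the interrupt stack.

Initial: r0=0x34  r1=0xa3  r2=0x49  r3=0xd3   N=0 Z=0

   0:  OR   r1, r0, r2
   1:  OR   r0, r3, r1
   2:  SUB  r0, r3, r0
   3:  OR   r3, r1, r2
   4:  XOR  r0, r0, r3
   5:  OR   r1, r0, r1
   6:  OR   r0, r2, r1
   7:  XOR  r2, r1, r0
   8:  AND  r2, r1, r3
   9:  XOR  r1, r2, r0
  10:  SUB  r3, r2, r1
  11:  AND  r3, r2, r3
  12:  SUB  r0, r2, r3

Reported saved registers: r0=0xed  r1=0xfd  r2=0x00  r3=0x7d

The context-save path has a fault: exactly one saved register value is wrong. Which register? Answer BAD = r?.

after  0: r0=0x34 r1=0x7d r2=0x49 r3=0xd3  N=0 Z=0
after  1: r0=0xff r1=0x7d r2=0x49 r3=0xd3  N=1 Z=0
after  2: r0=0xd4 r1=0x7d r2=0x49 r3=0xd3  N=1 Z=0
after  3: r0=0xd4 r1=0x7d r2=0x49 r3=0x7d  N=0 Z=0
after  4: r0=0xa9 r1=0x7d r2=0x49 r3=0x7d  N=1 Z=0
after  5: r0=0xa9 r1=0xfd r2=0x49 r3=0x7d  N=1 Z=0
after  6: r0=0xfd r1=0xfd r2=0x49 r3=0x7d  N=1 Z=0
after  7: r0=0xfd r1=0xfd r2=0x00 r3=0x7d  N=0 Z=1
-- IRQ taken; context saved, return-PC = 8 --
mismatch: r0: reported 0xed vs actual 0xfd

BAD = r0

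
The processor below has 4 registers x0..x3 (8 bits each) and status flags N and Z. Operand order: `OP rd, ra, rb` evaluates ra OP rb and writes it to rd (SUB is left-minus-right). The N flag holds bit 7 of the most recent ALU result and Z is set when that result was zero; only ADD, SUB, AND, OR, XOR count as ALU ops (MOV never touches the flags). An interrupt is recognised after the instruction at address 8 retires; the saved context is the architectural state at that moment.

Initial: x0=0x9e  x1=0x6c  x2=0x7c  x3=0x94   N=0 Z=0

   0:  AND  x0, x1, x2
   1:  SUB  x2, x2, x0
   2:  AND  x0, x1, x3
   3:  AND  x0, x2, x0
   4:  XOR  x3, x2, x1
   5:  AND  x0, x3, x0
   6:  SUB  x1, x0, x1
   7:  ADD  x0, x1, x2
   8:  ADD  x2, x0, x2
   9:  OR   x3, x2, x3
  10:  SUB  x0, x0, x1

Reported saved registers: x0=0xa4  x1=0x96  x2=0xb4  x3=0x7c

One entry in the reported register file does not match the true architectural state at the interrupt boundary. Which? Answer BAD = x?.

after  0: x0=0x6c x1=0x6c x2=0x7c x3=0x94  N=0 Z=0
after  1: x0=0x6c x1=0x6c x2=0x10 x3=0x94  N=0 Z=0
after  2: x0=0x04 x1=0x6c x2=0x10 x3=0x94  N=0 Z=0
after  3: x0=0x00 x1=0x6c x2=0x10 x3=0x94  N=0 Z=1
after  4: x0=0x00 x1=0x6c x2=0x10 x3=0x7c  N=0 Z=0
after  5: x0=0x00 x1=0x6c x2=0x10 x3=0x7c  N=0 Z=1
after  6: x0=0x00 x1=0x94 x2=0x10 x3=0x7c  N=1 Z=0
after  7: x0=0xa4 x1=0x94 x2=0x10 x3=0x7c  N=1 Z=0
after  8: x0=0xa4 x1=0x94 x2=0xb4 x3=0x7c  N=1 Z=0
-- IRQ taken; context saved, return-PC = 9 --
mismatch: x1: reported 0x96 vs actual 0x94

BAD = x1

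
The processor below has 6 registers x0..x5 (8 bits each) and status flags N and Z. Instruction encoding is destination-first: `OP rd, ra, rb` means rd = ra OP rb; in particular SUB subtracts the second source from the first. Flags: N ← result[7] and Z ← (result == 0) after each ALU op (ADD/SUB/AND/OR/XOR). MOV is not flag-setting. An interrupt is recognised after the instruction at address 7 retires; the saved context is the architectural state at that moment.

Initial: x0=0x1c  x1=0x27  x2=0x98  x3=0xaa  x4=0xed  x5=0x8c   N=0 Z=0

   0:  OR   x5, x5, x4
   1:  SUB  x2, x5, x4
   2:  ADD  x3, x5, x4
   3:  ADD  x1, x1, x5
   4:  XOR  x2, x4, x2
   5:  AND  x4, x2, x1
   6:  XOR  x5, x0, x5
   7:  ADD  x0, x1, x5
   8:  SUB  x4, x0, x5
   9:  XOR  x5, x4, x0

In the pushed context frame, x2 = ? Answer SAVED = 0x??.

SAVED = 0xed

after  0: x0=0x1c x1=0x27 x2=0x98 x3=0xaa x4=0xed x5=0xed  N=1 Z=0
after  1: x0=0x1c x1=0x27 x2=0x00 x3=0xaa x4=0xed x5=0xed  N=0 Z=1
after  2: x0=0x1c x1=0x27 x2=0x00 x3=0xda x4=0xed x5=0xed  N=1 Z=0
after  3: x0=0x1c x1=0x14 x2=0x00 x3=0xda x4=0xed x5=0xed  N=0 Z=0
after  4: x0=0x1c x1=0x14 x2=0xed x3=0xda x4=0xed x5=0xed  N=1 Z=0
after  5: x0=0x1c x1=0x14 x2=0xed x3=0xda x4=0x04 x5=0xed  N=0 Z=0
after  6: x0=0x1c x1=0x14 x2=0xed x3=0xda x4=0x04 x5=0xf1  N=1 Z=0
after  7: x0=0x05 x1=0x14 x2=0xed x3=0xda x4=0x04 x5=0xf1  N=0 Z=0
-- IRQ taken; context saved, return-PC = 8 --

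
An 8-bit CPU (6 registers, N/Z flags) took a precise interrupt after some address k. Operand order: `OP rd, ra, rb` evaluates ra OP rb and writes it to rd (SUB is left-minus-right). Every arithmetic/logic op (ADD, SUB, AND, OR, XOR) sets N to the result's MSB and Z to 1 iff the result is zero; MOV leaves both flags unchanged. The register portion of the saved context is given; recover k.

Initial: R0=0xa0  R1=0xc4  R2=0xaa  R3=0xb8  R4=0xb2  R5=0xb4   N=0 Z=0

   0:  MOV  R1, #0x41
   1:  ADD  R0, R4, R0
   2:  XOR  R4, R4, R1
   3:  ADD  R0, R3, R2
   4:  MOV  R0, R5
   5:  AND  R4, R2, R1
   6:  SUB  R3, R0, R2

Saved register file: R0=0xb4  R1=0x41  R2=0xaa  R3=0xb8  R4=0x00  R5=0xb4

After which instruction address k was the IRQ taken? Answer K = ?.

K = 5

after  0: R0=0xa0 R1=0x41 R2=0xaa R3=0xb8 R4=0xb2 R5=0xb4  N=0 Z=0
after  1: R0=0x52 R1=0x41 R2=0xaa R3=0xb8 R4=0xb2 R5=0xb4  N=0 Z=0
after  2: R0=0x52 R1=0x41 R2=0xaa R3=0xb8 R4=0xf3 R5=0xb4  N=1 Z=0
after  3: R0=0x62 R1=0x41 R2=0xaa R3=0xb8 R4=0xf3 R5=0xb4  N=0 Z=0
after  4: R0=0xb4 R1=0x41 R2=0xaa R3=0xb8 R4=0xf3 R5=0xb4  N=0 Z=0
after  5: R0=0xb4 R1=0x41 R2=0xaa R3=0xb8 R4=0x00 R5=0xb4  N=0 Z=1
-- IRQ taken; context saved, return-PC = 6 --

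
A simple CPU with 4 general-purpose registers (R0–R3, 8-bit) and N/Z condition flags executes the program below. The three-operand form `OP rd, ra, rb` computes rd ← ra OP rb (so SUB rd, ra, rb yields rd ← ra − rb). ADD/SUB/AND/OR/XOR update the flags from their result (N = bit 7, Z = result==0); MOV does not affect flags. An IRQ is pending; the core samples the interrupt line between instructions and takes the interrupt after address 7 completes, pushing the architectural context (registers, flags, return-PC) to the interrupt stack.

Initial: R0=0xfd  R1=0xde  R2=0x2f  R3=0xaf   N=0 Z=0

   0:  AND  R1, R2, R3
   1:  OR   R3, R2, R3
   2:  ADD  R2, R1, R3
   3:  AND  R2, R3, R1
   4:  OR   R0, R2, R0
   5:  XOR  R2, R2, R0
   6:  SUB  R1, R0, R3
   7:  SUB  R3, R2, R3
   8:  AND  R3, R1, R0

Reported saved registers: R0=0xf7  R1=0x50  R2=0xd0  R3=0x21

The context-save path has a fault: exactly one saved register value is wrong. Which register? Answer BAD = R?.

after  0: R0=0xfd R1=0x2f R2=0x2f R3=0xaf  N=0 Z=0
after  1: R0=0xfd R1=0x2f R2=0x2f R3=0xaf  N=1 Z=0
after  2: R0=0xfd R1=0x2f R2=0xde R3=0xaf  N=1 Z=0
after  3: R0=0xfd R1=0x2f R2=0x2f R3=0xaf  N=0 Z=0
after  4: R0=0xff R1=0x2f R2=0x2f R3=0xaf  N=1 Z=0
after  5: R0=0xff R1=0x2f R2=0xd0 R3=0xaf  N=1 Z=0
after  6: R0=0xff R1=0x50 R2=0xd0 R3=0xaf  N=0 Z=0
after  7: R0=0xff R1=0x50 R2=0xd0 R3=0x21  N=0 Z=0
-- IRQ taken; context saved, return-PC = 8 --
mismatch: R0: reported 0xf7 vs actual 0xff

BAD = R0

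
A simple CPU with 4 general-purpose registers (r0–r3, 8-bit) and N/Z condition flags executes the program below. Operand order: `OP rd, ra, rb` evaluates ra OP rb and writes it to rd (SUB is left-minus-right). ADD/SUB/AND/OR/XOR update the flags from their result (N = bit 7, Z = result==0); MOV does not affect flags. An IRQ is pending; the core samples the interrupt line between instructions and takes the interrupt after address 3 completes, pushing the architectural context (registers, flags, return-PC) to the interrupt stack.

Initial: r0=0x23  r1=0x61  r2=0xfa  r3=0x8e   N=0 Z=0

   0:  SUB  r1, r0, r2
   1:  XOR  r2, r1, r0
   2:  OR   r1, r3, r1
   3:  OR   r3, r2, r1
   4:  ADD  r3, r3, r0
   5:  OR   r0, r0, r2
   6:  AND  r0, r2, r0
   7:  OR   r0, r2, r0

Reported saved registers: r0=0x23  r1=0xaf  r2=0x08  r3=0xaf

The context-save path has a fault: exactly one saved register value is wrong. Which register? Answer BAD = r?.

after  0: r0=0x23 r1=0x29 r2=0xfa r3=0x8e  N=0 Z=0
after  1: r0=0x23 r1=0x29 r2=0x0a r3=0x8e  N=0 Z=0
after  2: r0=0x23 r1=0xaf r2=0x0a r3=0x8e  N=1 Z=0
after  3: r0=0x23 r1=0xaf r2=0x0a r3=0xaf  N=1 Z=0
-- IRQ taken; context saved, return-PC = 4 --
mismatch: r2: reported 0x08 vs actual 0x0a

BAD = r2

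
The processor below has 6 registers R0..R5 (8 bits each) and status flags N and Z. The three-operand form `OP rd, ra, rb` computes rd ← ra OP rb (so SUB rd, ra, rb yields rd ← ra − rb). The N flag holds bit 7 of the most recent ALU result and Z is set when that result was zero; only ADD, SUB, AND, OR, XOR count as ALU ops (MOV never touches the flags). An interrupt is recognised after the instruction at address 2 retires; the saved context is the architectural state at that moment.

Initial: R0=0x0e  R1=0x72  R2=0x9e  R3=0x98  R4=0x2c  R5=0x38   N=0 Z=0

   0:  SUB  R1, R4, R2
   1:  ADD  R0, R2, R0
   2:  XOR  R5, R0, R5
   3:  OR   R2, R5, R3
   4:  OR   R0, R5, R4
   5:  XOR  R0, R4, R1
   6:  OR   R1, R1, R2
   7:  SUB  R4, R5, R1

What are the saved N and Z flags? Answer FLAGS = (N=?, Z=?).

after  0: R0=0x0e R1=0x8e R2=0x9e R3=0x98 R4=0x2c R5=0x38  N=1 Z=0
after  1: R0=0xac R1=0x8e R2=0x9e R3=0x98 R4=0x2c R5=0x38  N=1 Z=0
after  2: R0=0xac R1=0x8e R2=0x9e R3=0x98 R4=0x2c R5=0x94  N=1 Z=0
-- IRQ taken; context saved, return-PC = 3 --

FLAGS = (N=1, Z=0)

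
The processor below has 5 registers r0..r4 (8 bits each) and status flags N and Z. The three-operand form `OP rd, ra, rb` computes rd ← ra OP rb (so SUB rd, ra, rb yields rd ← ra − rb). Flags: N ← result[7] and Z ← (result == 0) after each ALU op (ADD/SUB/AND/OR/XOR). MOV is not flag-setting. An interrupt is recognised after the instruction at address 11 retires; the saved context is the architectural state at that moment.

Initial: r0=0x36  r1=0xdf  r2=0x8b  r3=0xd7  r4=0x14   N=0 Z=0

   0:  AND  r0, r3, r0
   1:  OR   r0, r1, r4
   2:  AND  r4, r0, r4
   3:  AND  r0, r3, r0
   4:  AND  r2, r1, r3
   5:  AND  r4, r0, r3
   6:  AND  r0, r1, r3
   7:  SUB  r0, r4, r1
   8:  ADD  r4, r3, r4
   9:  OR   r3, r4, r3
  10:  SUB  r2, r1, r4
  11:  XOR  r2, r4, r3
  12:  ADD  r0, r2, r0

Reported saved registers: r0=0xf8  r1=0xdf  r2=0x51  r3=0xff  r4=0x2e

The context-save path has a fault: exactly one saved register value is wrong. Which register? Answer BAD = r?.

after  0: r0=0x16 r1=0xdf r2=0x8b r3=0xd7 r4=0x14  N=0 Z=0
after  1: r0=0xdf r1=0xdf r2=0x8b r3=0xd7 r4=0x14  N=1 Z=0
after  2: r0=0xdf r1=0xdf r2=0x8b r3=0xd7 r4=0x14  N=0 Z=0
after  3: r0=0xd7 r1=0xdf r2=0x8b r3=0xd7 r4=0x14  N=1 Z=0
after  4: r0=0xd7 r1=0xdf r2=0xd7 r3=0xd7 r4=0x14  N=1 Z=0
after  5: r0=0xd7 r1=0xdf r2=0xd7 r3=0xd7 r4=0xd7  N=1 Z=0
after  6: r0=0xd7 r1=0xdf r2=0xd7 r3=0xd7 r4=0xd7  N=1 Z=0
after  7: r0=0xf8 r1=0xdf r2=0xd7 r3=0xd7 r4=0xd7  N=1 Z=0
after  8: r0=0xf8 r1=0xdf r2=0xd7 r3=0xd7 r4=0xae  N=1 Z=0
after  9: r0=0xf8 r1=0xdf r2=0xd7 r3=0xff r4=0xae  N=1 Z=0
after 10: r0=0xf8 r1=0xdf r2=0x31 r3=0xff r4=0xae  N=0 Z=0
after 11: r0=0xf8 r1=0xdf r2=0x51 r3=0xff r4=0xae  N=0 Z=0
-- IRQ taken; context saved, return-PC = 12 --
mismatch: r4: reported 0x2e vs actual 0xae

BAD = r4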